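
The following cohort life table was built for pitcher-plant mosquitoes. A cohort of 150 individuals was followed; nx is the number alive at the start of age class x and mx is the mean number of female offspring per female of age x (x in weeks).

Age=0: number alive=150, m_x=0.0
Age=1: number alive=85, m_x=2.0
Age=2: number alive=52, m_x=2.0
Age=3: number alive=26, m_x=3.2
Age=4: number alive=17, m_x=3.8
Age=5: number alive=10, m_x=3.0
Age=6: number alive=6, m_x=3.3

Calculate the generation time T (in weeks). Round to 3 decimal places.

2.449

lx = nx/n0 = nx/150: 1, 0.56667…, 0.34667…, 0.17333…, 0.11333…, 0.06667…, 0.04
lx·mx: 0, 1.133333…, 0.693333…, 0.554667…, 0.430667…, 0.2…, 0.132 → R0 = 3.144…
x·lx·mx: 0, 1.133333…, 1.386667…, 1.664…, 1.722667…, 1…, 0.792 → Σ = 7.698667…
T = 7.698667… / 3.144… = 2.448685… → 2.449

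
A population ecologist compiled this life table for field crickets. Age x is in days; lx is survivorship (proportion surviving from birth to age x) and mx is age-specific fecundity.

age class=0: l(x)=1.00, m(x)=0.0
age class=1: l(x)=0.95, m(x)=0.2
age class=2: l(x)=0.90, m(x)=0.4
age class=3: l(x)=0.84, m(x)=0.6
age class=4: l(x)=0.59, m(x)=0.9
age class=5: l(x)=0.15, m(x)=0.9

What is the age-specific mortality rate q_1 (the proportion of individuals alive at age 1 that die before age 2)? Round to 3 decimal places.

0.053

q_1 = (l_1 − l_2) / l_1 = (0.95 − 0.9) / 0.95
     = 0.05 / 0.95 = 0.052632… → 0.053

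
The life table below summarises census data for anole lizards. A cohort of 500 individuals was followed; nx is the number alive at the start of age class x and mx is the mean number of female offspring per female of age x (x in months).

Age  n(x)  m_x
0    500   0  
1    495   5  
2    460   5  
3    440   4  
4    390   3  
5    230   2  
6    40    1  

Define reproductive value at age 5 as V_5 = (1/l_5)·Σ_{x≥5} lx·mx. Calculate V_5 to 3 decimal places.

lx = nx/n0 = nx/500: 1, 0.99, 0.92, 0.88, 0.78, 0.46, 0.08
lx·mx for x ≥ 5: 0.92, 0.08 → sum = 1
V_5 = 1 / l_5 = 1 / 0.46 = 2.173913… → 2.174

2.174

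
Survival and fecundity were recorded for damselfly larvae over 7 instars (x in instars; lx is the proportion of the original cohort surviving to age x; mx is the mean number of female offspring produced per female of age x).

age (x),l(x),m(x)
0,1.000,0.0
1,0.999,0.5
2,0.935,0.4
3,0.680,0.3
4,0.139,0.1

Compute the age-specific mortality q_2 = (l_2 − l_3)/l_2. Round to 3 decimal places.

0.273

q_2 = (l_2 − l_3) / l_2 = (0.935 − 0.68) / 0.935
     = 0.255 / 0.935 = 0.272727… → 0.273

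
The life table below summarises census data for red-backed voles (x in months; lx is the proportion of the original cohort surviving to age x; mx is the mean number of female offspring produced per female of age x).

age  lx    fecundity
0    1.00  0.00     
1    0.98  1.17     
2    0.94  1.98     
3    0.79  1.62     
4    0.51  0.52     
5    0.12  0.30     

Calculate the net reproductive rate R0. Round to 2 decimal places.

4.59

lx·mx by age: 0, 1.1466, 1.8612, 1.2798, 0.2652, 0.036
R0 = Σ lx·mx = 4.5888 → 4.59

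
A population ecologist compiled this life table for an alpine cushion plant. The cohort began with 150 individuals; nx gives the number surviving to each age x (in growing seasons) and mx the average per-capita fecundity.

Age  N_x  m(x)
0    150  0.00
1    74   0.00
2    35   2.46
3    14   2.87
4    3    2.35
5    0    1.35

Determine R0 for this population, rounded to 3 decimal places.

lx = nx/n0 = nx/150: 1, 0.49333…, 0.23333…, 0.09333…, 0.02, 0
lx·mx by age: 0, 0, 0.574…, 0.267867…, 0.047, 0
R0 = Σ lx·mx = 0.888867… → 0.889

0.889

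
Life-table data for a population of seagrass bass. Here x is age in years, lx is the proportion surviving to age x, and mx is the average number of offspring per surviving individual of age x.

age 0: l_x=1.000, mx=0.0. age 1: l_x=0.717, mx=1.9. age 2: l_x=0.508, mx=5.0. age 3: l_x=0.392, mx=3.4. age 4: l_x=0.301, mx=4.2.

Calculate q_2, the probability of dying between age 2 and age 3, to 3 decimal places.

q_2 = (l_2 − l_3) / l_2 = (0.508 − 0.392) / 0.508
     = 0.116 / 0.508 = 0.228346… → 0.228

0.228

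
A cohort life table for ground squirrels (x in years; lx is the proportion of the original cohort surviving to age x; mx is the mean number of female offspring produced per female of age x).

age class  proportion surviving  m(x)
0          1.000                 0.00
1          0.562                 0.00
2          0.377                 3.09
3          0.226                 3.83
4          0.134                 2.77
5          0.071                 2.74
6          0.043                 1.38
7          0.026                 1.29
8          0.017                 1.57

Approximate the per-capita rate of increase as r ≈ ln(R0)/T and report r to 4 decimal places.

R0 = Σ lx·mx = 0 + 0 + 1.16493 + 0.86558 + 0.37118 + 0.19454 + 0.05934 + 0.03354 + 0.02669 = 2.7158
Σ x·lx·mx = 8.18836; T = 8.18836/2.7158 = 3.01508…
r ≈ ln(R0)/T = ln(2.7158)/3.01508… = 0.331363… → 0.3314

0.3314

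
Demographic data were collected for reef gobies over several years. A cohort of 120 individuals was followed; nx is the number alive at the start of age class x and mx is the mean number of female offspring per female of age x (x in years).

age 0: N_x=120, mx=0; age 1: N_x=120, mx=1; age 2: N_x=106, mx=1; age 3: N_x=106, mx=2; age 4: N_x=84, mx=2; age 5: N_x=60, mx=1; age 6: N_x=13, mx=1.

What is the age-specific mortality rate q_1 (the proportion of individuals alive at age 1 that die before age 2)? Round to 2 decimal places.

lx = nx/n0 = nx/120: 1, 1, 0.88333…, 0.88333…, 0.7, 0.5, 0.10833…
q_1 = (l_1 − l_2) / l_1 = (1 − 0.883333…) / 1
     = 0.116667… / 1 = 0.116667… → 0.12

0.12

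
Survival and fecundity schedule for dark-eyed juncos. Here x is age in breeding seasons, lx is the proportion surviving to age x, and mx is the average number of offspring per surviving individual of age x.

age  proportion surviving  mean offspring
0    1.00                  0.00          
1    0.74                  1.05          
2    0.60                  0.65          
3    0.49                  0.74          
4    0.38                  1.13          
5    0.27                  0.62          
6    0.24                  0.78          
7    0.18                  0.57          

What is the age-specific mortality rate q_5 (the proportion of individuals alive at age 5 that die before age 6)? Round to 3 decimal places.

0.111

q_5 = (l_5 − l_6) / l_5 = (0.27 − 0.24) / 0.27
     = 0.03 / 0.27 = 0.111111… → 0.111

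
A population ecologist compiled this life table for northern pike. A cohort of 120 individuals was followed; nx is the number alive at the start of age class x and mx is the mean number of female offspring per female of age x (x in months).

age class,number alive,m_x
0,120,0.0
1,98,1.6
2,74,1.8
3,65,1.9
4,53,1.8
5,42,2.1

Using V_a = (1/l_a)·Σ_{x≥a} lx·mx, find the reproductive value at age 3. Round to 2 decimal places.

4.72

lx = nx/n0 = nx/120: 1, 0.81667…, 0.61667…, 0.54167…, 0.44167…, 0.35
lx·mx for x ≥ 3: 1.029167…, 0.795…, 0.735 → sum = 2.559167…
V_3 = 2.559167… / l_3 = 2.559167… / 0.541667… = 4.724615… → 4.72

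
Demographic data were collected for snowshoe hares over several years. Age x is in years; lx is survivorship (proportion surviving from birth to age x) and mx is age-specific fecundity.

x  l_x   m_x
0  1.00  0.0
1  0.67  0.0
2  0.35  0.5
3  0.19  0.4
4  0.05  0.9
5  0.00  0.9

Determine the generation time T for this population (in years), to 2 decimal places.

2.56

lx·mx: 0, 0, 0.175, 0.076, 0.045, 0 → R0 = 0.296
x·lx·mx: 0, 0, 0.35, 0.228, 0.18, 0 → Σ = 0.758
T = 0.758 / 0.296 = 2.560811… → 2.56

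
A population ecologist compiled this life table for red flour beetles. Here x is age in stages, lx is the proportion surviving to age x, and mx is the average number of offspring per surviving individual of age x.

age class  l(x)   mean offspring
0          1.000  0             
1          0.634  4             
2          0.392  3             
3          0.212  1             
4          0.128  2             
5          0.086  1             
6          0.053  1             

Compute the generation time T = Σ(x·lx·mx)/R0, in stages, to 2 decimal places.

1.69

lx·mx: 0, 2.536, 1.176, 0.212, 0.256, 0.086, 0.053 → R0 = 4.319
x·lx·mx: 0, 2.536, 2.352, 0.636, 1.024, 0.43, 0.318 → Σ = 7.296
T = 7.296 / 4.319 = 1.68928… → 1.69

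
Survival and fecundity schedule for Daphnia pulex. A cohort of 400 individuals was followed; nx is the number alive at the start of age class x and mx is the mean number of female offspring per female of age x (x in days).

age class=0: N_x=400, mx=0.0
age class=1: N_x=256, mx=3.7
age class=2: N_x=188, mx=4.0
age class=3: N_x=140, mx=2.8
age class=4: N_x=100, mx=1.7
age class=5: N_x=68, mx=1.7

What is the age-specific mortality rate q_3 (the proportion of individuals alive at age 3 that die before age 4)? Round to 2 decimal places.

lx = nx/n0 = nx/400: 1, 0.64, 0.47, 0.35, 0.25, 0.17
q_3 = (l_3 − l_4) / l_3 = (0.35 − 0.25) / 0.35
     = 0.1 / 0.35 = 0.285714… → 0.29

0.29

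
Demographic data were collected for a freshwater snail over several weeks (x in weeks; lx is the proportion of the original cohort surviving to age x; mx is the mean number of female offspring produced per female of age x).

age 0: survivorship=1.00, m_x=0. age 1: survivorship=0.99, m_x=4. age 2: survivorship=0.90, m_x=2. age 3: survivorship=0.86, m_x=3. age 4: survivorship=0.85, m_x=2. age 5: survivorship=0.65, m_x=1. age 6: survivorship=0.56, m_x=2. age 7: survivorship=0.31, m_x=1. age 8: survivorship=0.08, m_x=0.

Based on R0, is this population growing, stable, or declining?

growing

R0 = Σ lx·mx = 0 + 3.96 + 1.8 + 2.58 + 1.7 + 0.65 + 1.12 + 0.31 + 0 = 12.12
R0 > 1, so the population is growing.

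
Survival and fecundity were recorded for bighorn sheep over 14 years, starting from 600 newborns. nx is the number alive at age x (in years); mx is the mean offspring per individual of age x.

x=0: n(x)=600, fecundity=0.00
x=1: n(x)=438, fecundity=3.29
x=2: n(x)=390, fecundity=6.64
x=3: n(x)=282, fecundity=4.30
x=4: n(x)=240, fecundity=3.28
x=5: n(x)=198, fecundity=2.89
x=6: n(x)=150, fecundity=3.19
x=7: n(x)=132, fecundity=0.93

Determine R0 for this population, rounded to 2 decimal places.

lx = nx/n0 = nx/600: 1, 0.73, 0.65, 0.47, 0.4, 0.33, 0.25, 0.22
lx·mx by age: 0, 2.4017, 4.316, 2.021, 1.312, 0.9537, 0.7975, 0.2046
R0 = Σ lx·mx = 12.0065 → 12.01

12.01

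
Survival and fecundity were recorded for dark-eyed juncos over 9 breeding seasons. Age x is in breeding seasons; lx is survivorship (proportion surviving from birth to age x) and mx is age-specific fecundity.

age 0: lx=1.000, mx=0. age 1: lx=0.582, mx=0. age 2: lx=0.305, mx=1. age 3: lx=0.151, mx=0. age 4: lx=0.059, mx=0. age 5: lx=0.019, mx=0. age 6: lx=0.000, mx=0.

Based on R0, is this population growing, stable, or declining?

R0 = Σ lx·mx = 0 + 0 + 0.305 + 0 + 0 + 0 + 0 = 0.305
R0 < 1, so the population is declining.

declining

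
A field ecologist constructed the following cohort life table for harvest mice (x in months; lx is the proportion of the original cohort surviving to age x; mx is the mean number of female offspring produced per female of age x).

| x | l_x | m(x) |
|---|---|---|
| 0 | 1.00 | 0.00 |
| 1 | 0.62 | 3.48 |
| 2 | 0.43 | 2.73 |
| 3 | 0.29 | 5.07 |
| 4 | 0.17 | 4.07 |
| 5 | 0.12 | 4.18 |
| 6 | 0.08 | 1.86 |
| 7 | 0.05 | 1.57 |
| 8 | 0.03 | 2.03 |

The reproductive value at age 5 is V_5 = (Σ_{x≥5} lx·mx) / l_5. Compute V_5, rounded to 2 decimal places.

6.58

lx·mx for x ≥ 5: 0.5016, 0.1488, 0.0785, 0.0609 → sum = 0.7898
V_5 = 0.7898 / l_5 = 0.7898 / 0.12 = 6.581667… → 6.58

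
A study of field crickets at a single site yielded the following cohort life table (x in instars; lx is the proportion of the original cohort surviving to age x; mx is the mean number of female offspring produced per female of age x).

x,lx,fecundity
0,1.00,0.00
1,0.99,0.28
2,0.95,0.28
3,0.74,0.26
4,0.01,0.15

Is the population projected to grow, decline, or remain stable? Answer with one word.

declining

R0 = Σ lx·mx = 0 + 0.2772 + 0.266 + 0.1924 + 0.0015 = 0.7371
R0 < 1, so the population is declining.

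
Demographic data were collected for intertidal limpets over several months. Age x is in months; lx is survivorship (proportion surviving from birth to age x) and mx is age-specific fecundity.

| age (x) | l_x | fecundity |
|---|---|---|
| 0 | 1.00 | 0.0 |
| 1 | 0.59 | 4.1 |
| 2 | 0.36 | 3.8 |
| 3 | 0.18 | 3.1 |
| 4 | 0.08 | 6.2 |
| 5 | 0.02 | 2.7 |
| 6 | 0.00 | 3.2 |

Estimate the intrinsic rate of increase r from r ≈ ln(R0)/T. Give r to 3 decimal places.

R0 = Σ lx·mx = 0 + 2.419 + 1.368 + 0.558 + 0.496 + 0.054 + 0 = 4.895
Σ x·lx·mx = 9.083; T = 9.083/4.895 = 1.85557…
r ≈ ln(R0)/T = ln(4.895)/1.85557… = 0.85592… → 0.856

0.856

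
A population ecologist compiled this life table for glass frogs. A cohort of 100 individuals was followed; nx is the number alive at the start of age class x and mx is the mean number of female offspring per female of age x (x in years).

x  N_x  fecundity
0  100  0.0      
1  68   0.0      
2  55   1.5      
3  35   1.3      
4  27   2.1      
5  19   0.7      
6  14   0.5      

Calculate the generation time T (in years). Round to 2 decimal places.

lx = nx/n0 = nx/100: 1, 0.68, 0.55, 0.35, 0.27, 0.19, 0.14
lx·mx: 0, 0, 0.825, 0.455, 0.567, 0.133, 0.07 → R0 = 2.05
x·lx·mx: 0, 0, 1.65, 1.365, 2.268, 0.665, 0.42 → Σ = 6.368
T = 6.368 / 2.05 = 3.106341… → 3.11

3.11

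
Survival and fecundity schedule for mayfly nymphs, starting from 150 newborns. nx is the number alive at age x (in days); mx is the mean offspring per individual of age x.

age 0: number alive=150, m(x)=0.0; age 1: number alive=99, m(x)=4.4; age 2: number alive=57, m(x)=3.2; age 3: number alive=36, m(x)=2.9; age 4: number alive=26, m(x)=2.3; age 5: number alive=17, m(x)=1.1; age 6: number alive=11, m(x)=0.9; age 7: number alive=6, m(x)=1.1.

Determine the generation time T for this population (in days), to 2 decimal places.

1.90

lx = nx/n0 = nx/150: 1, 0.66, 0.38, 0.24, 0.17333…, 0.11333…, 0.07333…, 0.04
lx·mx: 0, 2.904, 1.216, 0.696, 0.398667…, 0.124667…, 0.066…, 0.044 → R0 = 5.449333…
x·lx·mx: 0, 2.904, 2.432, 2.088, 1.594667…, 0.623333…, 0.396…, 0.308 → Σ = 10.346…
T = 10.346… / 5.449333… = 1.898581… → 1.90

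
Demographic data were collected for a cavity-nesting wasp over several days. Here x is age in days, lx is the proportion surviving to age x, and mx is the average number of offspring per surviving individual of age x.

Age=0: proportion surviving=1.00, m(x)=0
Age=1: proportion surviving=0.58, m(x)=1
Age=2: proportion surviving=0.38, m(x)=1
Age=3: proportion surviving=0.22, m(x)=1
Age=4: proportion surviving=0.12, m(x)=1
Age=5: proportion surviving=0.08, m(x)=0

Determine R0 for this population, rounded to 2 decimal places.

lx·mx by age: 0, 0.58, 0.38, 0.22, 0.12, 0
R0 = Σ lx·mx = 1.3 → 1.30

1.30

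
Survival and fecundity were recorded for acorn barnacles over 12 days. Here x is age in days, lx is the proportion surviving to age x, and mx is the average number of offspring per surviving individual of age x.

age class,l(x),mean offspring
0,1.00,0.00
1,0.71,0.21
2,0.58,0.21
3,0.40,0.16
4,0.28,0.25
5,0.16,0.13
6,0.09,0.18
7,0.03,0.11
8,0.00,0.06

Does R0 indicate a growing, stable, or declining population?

declining

R0 = Σ lx·mx = 0 + 0.1491 + 0.1218 + 0.064 + 0.07 + 0.0208 + 0.0162 + 0.0033 + 0 = 0.4452
R0 < 1, so the population is declining.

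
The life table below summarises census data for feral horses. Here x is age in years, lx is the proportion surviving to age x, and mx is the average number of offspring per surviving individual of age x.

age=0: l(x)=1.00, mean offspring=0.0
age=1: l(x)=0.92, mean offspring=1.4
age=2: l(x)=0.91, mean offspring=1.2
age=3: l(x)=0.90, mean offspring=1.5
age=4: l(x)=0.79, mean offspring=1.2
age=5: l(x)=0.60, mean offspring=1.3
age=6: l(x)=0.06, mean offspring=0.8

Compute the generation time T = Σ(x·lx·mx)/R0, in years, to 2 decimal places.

lx·mx: 0, 1.288, 1.092, 1.35, 0.948, 0.78, 0.048 → R0 = 5.506
x·lx·mx: 0, 1.288, 2.184, 4.05, 3.792, 3.9, 0.288 → Σ = 15.502
T = 15.502 / 5.506 = 2.815474… → 2.82

2.82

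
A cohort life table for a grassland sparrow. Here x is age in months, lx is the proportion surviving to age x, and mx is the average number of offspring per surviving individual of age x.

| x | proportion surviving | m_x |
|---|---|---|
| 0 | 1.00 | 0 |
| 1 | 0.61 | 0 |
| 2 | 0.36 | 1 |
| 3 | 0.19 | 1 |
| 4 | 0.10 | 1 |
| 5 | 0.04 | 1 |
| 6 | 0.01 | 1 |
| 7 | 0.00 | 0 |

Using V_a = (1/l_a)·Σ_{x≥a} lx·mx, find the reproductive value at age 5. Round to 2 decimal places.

lx·mx for x ≥ 5: 0.04, 0.01, 0 → sum = 0.05
V_5 = 0.05 / l_5 = 0.05 / 0.04 = 1.25 → 1.25

1.25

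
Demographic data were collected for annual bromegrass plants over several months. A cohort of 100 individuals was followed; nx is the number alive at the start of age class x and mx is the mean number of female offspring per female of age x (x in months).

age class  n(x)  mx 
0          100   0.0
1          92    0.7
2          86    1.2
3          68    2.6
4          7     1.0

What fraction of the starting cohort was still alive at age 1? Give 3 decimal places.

l_1 = n_1/n_0 = 92/100 = 0.92 → 0.920

0.920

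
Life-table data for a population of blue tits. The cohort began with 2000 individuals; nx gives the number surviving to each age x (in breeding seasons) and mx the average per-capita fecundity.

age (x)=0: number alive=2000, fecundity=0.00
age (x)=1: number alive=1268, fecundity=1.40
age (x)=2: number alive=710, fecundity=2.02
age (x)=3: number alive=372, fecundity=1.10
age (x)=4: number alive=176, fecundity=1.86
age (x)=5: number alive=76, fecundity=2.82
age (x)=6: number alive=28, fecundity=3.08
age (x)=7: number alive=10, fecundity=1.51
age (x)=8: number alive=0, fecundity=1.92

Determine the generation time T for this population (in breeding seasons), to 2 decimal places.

lx = nx/n0 = nx/2000: 1, 0.634, 0.355, 0.186, 0.088, 0.038, 0.014, 0.005, 0
lx·mx: 0, 0.8876, 0.7171, 0.2046, 0.16368, 0.10716, 0.04312, 0.00755, 0 → R0 = 2.13081
x·lx·mx: 0, 0.8876, 1.4342, 0.6138, 0.65472, 0.5358, 0.25872, 0.05285, 0 → Σ = 4.43769
T = 4.43769 / 2.13081 = 2.082631… → 2.08

2.08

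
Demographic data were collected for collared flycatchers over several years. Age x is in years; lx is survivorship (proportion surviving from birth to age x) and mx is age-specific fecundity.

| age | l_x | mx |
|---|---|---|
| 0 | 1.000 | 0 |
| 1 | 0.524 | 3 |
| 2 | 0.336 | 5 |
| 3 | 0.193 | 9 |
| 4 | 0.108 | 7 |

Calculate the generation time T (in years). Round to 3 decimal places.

2.292

lx·mx: 0, 1.572, 1.68, 1.737, 0.756 → R0 = 5.745
x·lx·mx: 0, 1.572, 3.36, 5.211, 3.024 → Σ = 13.167
T = 13.167 / 5.745 = 2.291906… → 2.292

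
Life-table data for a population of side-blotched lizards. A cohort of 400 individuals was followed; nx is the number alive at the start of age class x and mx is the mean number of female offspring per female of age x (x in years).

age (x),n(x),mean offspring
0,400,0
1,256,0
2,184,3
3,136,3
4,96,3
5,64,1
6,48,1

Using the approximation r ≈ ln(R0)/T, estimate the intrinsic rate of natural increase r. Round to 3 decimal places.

0.407

lx = nx/n0 = nx/400: 1, 0.64, 0.46, 0.34, 0.24, 0.16, 0.12
R0 = Σ lx·mx = 0 + 0 + 1.38 + 1.02 + 0.72 + 0.16 + 0.12 = 3.4
Σ x·lx·mx = 10.22; T = 10.22/3.4 = 3.00588…
r ≈ ln(R0)/T = ln(3.4)/3.00588… = 0.40713… → 0.407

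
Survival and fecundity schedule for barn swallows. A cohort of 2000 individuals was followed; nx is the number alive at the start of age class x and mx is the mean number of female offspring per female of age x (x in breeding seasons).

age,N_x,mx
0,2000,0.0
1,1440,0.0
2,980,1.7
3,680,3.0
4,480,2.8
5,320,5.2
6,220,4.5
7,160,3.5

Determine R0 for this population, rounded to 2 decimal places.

lx = nx/n0 = nx/2000: 1, 0.72, 0.49, 0.34, 0.24, 0.16, 0.11, 0.08
lx·mx by age: 0, 0, 0.833, 1.02, 0.672, 0.832, 0.495, 0.28
R0 = Σ lx·mx = 4.132 → 4.13

4.13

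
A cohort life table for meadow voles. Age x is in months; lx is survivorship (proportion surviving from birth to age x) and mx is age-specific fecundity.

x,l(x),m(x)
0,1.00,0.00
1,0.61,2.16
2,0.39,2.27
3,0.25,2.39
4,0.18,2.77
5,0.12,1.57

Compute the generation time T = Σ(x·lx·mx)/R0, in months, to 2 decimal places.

2.24

lx·mx: 0, 1.3176, 0.8853, 0.5975, 0.4986, 0.1884 → R0 = 3.4874
x·lx·mx: 0, 1.3176, 1.7706, 1.7925, 1.9944, 0.942 → Σ = 7.8171
T = 7.8171 / 3.4874 = 2.241527… → 2.24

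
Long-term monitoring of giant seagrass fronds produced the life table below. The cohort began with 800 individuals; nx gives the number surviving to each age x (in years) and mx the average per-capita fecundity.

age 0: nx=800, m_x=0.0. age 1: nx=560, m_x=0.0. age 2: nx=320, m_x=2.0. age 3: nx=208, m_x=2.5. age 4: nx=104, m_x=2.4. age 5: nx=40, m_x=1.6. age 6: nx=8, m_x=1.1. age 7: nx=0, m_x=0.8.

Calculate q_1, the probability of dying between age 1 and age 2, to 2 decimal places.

lx = nx/n0 = nx/800: 1, 0.7, 0.4, 0.26, 0.13, 0.05, 0.01, 0
q_1 = (l_1 − l_2) / l_1 = (0.7 − 0.4) / 0.7
     = 0.3 / 0.7 = 0.428571… → 0.43

0.43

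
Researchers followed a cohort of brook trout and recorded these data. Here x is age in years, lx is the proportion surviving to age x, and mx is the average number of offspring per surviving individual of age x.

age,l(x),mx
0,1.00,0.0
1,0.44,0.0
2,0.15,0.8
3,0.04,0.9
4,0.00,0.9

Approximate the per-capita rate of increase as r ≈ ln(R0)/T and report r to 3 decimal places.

-0.833

R0 = Σ lx·mx = 0 + 0 + 0.12 + 0.036 + 0 = 0.156
Σ x·lx·mx = 0.348; T = 0.348/0.156 = 2.23077…
r ≈ ln(R0)/T = ln(0.156)/2.23077… = -0.83285… → -0.833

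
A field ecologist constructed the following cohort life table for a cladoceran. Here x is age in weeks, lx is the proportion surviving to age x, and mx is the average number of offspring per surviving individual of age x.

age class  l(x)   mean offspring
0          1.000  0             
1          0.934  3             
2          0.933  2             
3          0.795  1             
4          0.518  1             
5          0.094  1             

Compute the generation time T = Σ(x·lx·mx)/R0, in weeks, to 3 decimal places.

1.887

lx·mx: 0, 2.802, 1.866, 0.795, 0.518, 0.094 → R0 = 6.075
x·lx·mx: 0, 2.802, 3.732, 2.385, 2.072, 0.47 → Σ = 11.461
T = 11.461 / 6.075 = 1.886584… → 1.887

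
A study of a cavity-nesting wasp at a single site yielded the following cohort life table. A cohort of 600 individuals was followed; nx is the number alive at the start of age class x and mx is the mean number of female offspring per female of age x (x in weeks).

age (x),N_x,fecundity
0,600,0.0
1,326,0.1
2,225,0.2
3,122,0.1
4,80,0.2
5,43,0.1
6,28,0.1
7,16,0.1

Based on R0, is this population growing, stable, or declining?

declining

lx = nx/n0 = nx/600: 1, 0.54333…, 0.375, 0.20333…, 0.13333…, 0.07167…, 0.04667…, 0.02667…
R0 = Σ lx·mx = 0 + 0.054333… + 0.075 + 0.020333… + 0.026667… + 0.007167… + 0.004667… + 0.002667… = 0.190833…
R0 < 1, so the population is declining.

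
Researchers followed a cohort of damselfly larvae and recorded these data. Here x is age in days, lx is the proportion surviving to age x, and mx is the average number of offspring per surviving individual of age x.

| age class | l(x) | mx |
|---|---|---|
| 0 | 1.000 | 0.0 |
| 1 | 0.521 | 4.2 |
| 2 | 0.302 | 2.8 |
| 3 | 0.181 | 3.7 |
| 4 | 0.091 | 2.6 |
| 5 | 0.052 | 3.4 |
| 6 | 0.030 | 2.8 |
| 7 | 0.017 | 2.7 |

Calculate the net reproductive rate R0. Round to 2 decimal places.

4.25

lx·mx by age: 0, 2.1882, 0.8456, 0.6697, 0.2366, 0.1768, 0.084, 0.0459
R0 = Σ lx·mx = 4.2468 → 4.25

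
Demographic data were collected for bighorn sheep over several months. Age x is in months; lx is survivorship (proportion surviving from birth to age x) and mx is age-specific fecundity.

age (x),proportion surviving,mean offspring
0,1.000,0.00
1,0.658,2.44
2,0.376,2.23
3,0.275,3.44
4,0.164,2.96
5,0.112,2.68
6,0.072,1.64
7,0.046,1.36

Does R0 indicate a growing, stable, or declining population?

growing

R0 = Σ lx·mx = 0 + 1.60552 + 0.83848 + 0.946 + 0.48544 + 0.30016 + 0.11808 + 0.06256 = 4.35624
R0 > 1, so the population is growing.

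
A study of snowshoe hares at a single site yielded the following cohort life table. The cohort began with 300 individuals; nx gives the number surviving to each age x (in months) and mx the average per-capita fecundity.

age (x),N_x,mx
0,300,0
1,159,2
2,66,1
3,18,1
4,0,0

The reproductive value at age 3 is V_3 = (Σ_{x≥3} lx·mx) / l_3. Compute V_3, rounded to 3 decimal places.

1.000

lx = nx/n0 = nx/300: 1, 0.53, 0.22, 0.06, 0
lx·mx for x ≥ 3: 0.06, 0 → sum = 0.06
V_3 = 0.06 / l_3 = 0.06 / 0.06 = 1 → 1.000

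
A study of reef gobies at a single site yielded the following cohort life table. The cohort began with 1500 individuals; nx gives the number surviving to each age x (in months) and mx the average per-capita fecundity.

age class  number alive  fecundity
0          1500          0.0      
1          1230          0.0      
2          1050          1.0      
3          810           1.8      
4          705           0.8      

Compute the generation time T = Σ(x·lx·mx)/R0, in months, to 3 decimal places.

2.842

lx = nx/n0 = nx/1500: 1, 0.82, 0.7, 0.54, 0.47
lx·mx: 0, 0, 0.7, 0.972, 0.376 → R0 = 2.048
x·lx·mx: 0, 0, 1.4, 2.916, 1.504 → Σ = 5.82
T = 5.82 / 2.048 = 2.841797… → 2.842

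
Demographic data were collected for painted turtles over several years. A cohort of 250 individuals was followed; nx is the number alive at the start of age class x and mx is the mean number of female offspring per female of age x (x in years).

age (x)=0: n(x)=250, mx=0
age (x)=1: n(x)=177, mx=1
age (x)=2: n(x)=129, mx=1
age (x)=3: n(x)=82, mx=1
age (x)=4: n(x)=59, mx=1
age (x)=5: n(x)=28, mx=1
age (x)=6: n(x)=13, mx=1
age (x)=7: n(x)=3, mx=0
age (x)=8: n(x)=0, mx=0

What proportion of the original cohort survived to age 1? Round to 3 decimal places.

l_1 = n_1/n_0 = 177/250 = 0.708 → 0.708

0.708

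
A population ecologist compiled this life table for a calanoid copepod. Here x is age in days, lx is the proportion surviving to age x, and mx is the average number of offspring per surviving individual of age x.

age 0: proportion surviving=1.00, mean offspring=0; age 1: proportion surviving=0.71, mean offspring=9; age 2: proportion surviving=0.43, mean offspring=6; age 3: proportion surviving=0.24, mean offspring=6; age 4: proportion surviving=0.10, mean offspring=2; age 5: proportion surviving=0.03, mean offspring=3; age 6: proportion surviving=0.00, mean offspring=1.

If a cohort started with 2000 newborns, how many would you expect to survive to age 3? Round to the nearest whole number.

480

Expected survivors = N0 · l_3 = 2000 × 0.24 = 480 → 480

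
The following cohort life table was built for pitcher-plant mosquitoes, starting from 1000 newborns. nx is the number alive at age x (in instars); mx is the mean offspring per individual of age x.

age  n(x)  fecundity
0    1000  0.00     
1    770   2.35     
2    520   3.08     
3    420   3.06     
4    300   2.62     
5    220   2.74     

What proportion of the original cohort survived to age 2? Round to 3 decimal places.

0.520

l_2 = n_2/n_0 = 520/1000 = 0.52 → 0.520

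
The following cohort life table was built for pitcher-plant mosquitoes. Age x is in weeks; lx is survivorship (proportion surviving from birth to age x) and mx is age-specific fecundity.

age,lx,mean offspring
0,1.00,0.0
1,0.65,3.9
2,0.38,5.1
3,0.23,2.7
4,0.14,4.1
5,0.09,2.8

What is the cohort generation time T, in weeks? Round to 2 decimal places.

2.00

lx·mx: 0, 2.535, 1.938, 0.621, 0.574, 0.252 → R0 = 5.92
x·lx·mx: 0, 2.535, 3.876, 1.863, 2.296, 1.26 → Σ = 11.83
T = 11.83 / 5.92 = 1.998311… → 2.00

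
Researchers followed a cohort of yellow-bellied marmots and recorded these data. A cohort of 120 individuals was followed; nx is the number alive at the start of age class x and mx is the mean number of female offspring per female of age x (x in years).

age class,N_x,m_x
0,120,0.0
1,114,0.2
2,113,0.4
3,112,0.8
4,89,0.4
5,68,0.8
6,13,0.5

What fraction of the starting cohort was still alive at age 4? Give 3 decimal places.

l_4 = n_4/n_0 = 89/120 = 0.741667… → 0.742

0.742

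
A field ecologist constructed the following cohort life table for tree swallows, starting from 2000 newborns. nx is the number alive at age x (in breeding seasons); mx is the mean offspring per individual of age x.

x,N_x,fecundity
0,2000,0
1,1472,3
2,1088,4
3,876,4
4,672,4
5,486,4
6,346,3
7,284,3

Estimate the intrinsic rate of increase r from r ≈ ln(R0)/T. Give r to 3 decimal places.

0.748

lx = nx/n0 = nx/2000: 1, 0.736, 0.544, 0.438, 0.336, 0.243, 0.173, 0.142
R0 = Σ lx·mx = 0 + 2.208 + 2.176 + 1.752 + 1.344 + 0.972 + 0.519 + 0.426 = 9.397
Σ x·lx·mx = 28.148; T = 28.148/9.397 = 2.99542…
r ≈ ln(R0)/T = ln(9.397)/2.99542… = 0.74794… → 0.748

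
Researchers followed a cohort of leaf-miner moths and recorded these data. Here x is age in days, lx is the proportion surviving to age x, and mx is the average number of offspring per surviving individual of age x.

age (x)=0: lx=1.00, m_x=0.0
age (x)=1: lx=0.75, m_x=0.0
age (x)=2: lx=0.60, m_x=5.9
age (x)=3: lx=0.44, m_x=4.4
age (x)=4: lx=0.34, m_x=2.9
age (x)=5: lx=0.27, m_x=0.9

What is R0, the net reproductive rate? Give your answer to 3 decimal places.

6.705

lx·mx by age: 0, 0, 3.54, 1.936, 0.986, 0.243
R0 = Σ lx·mx = 6.705 → 6.705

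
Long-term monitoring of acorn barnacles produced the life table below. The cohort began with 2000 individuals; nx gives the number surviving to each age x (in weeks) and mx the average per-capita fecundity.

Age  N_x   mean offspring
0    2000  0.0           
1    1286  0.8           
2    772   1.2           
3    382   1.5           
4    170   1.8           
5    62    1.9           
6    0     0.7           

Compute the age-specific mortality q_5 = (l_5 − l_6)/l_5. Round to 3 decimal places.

1.000

lx = nx/n0 = nx/2000: 1, 0.643, 0.386, 0.191, 0.085, 0.031, 0
q_5 = (l_5 − l_6) / l_5 = (0.031 − 0) / 0.031
     = 0.031 / 0.031 = 1 → 1.000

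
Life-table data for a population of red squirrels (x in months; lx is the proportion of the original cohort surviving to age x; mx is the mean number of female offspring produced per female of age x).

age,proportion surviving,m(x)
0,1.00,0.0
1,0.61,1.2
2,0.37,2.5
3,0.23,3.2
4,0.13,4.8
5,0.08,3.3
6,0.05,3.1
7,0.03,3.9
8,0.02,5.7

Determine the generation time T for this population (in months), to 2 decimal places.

lx·mx: 0, 0.732, 0.925, 0.736, 0.624, 0.264, 0.155, 0.117, 0.114 → R0 = 3.667
x·lx·mx: 0, 0.732, 1.85, 2.208, 2.496, 1.32, 0.93, 0.819, 0.912 → Σ = 11.267
T = 11.267 / 3.667 = 3.072539… → 3.07

3.07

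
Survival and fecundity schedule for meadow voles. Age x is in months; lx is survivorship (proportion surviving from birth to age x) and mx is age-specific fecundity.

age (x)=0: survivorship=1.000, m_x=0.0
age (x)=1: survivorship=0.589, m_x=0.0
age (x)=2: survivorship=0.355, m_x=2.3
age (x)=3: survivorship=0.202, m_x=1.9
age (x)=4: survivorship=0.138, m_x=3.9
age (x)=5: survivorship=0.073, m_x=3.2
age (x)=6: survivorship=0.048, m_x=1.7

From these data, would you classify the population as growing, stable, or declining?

growing

R0 = Σ lx·mx = 0 + 0 + 0.8165 + 0.3838 + 0.5382 + 0.2336 + 0.0816 = 2.0537
R0 > 1, so the population is growing.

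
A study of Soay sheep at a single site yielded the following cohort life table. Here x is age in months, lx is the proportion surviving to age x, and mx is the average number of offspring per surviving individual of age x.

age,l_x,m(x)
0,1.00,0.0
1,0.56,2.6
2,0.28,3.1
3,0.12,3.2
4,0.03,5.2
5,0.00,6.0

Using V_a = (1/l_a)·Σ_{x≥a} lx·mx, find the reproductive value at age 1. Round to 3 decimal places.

5.114

lx·mx for x ≥ 1: 1.456, 0.868, 0.384, 0.156, 0 → sum = 2.864
V_1 = 2.864 / l_1 = 2.864 / 0.56 = 5.114286… → 5.114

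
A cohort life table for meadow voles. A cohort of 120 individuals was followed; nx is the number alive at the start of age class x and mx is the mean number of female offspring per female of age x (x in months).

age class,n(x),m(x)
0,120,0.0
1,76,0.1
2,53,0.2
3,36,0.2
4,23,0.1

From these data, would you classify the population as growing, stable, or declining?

lx = nx/n0 = nx/120: 1, 0.63333…, 0.44167…, 0.3, 0.19167…
R0 = Σ lx·mx = 0 + 0.063333… + 0.088333… + 0.06 + 0.019167… = 0.230833…
R0 < 1, so the population is declining.

declining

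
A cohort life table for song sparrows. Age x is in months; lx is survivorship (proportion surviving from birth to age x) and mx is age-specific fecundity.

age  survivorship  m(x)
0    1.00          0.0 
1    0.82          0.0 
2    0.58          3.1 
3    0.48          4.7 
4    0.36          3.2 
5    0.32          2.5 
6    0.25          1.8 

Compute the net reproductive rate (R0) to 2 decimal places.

6.46

lx·mx by age: 0, 0, 1.798, 2.256, 1.152, 0.8, 0.45
R0 = Σ lx·mx = 6.456 → 6.46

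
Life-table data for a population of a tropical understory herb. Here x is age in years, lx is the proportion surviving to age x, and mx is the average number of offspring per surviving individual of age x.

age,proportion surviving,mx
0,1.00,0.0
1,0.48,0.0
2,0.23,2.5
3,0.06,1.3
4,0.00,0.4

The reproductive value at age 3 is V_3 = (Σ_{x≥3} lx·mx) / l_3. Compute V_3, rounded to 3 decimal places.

1.300

lx·mx for x ≥ 3: 0.078, 0 → sum = 0.078
V_3 = 0.078 / l_3 = 0.078 / 0.06 = 1.3 → 1.300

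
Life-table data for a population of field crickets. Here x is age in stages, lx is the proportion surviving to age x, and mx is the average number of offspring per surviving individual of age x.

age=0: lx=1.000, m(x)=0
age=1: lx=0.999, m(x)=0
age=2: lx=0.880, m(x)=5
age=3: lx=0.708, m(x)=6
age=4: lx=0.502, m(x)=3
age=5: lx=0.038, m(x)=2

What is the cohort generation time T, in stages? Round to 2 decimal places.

2.73

lx·mx: 0, 0, 4.4, 4.248, 1.506, 0.076 → R0 = 10.23
x·lx·mx: 0, 0, 8.8, 12.744, 6.024, 0.38 → Σ = 27.948
T = 27.948 / 10.23 = 2.731965… → 2.73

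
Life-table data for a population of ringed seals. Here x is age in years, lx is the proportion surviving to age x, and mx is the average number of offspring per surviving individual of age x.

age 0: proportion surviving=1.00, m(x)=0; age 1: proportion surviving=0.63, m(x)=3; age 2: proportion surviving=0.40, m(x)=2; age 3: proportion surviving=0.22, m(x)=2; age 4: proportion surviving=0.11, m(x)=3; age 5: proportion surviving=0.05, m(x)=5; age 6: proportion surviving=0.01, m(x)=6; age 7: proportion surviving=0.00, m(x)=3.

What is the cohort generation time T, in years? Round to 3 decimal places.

2.053

lx·mx: 0, 1.89, 0.8, 0.44, 0.33, 0.25, 0.06, 0 → R0 = 3.77
x·lx·mx: 0, 1.89, 1.6, 1.32, 1.32, 1.25, 0.36, 0 → Σ = 7.74
T = 7.74 / 3.77 = 2.05305… → 2.053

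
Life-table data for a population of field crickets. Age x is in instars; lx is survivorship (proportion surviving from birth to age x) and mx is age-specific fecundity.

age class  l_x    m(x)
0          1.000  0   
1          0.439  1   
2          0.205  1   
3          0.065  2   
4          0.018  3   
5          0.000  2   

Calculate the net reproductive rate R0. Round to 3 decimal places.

0.828

lx·mx by age: 0, 0.439, 0.205, 0.13, 0.054, 0
R0 = Σ lx·mx = 0.828 → 0.828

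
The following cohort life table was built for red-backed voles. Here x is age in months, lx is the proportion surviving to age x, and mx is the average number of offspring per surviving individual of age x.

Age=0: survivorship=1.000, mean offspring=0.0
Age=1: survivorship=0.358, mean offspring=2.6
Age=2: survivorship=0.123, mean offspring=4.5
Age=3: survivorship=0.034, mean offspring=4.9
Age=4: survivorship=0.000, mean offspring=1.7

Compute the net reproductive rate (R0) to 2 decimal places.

1.65

lx·mx by age: 0, 0.9308, 0.5535, 0.1666, 0
R0 = Σ lx·mx = 1.6509 → 1.65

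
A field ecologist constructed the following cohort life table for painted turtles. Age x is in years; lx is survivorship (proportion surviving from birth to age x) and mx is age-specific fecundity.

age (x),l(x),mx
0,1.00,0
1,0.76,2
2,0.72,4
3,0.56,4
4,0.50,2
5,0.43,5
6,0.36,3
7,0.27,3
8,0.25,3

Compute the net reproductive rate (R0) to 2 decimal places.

lx·mx by age: 0, 1.52, 2.88, 2.24, 1, 2.15, 1.08, 0.81, 0.75
R0 = Σ lx·mx = 12.43 → 12.43

12.43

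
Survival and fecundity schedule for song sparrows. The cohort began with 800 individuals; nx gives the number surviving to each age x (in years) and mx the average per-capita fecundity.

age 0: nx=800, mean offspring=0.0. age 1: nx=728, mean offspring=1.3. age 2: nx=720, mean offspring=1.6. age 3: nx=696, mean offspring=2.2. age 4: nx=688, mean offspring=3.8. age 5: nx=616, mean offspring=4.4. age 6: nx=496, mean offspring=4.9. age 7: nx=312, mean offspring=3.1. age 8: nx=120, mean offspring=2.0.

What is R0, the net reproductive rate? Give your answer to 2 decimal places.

lx = nx/n0 = nx/800: 1, 0.91, 0.9, 0.87, 0.86, 0.77, 0.62, 0.39, 0.15
lx·mx by age: 0, 1.183, 1.44, 1.914, 3.268, 3.388, 3.038, 1.209, 0.3
R0 = Σ lx·mx = 15.74 → 15.74

15.74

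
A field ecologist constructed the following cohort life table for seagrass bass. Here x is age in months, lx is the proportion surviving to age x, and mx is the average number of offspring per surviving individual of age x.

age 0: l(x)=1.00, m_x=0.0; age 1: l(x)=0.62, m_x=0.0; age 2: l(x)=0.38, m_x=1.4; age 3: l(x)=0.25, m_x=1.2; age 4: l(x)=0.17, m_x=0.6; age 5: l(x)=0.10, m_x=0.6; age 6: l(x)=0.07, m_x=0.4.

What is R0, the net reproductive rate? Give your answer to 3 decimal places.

1.022

lx·mx by age: 0, 0, 0.532, 0.3, 0.102, 0.06, 0.028
R0 = Σ lx·mx = 1.022 → 1.022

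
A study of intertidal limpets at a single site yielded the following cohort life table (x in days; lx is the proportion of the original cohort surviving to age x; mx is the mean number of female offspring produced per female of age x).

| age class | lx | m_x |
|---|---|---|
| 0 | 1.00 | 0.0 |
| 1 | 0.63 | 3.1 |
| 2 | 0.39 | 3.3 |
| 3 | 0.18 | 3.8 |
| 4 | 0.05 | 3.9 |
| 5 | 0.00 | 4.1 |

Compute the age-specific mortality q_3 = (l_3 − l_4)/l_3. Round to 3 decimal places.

0.722

q_3 = (l_3 − l_4) / l_3 = (0.18 − 0.05) / 0.18
     = 0.13 / 0.18 = 0.722222… → 0.722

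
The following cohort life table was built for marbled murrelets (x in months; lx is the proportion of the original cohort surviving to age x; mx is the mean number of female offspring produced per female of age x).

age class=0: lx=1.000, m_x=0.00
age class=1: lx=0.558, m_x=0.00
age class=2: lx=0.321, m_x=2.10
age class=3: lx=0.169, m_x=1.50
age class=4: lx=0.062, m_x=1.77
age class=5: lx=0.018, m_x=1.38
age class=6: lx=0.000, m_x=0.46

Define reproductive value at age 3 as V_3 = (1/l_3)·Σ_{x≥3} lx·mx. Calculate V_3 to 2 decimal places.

2.30

lx·mx for x ≥ 3: 0.2535, 0.10974, 0.02484, 0 → sum = 0.38808
V_3 = 0.38808 / l_3 = 0.38808 / 0.169 = 2.296331… → 2.30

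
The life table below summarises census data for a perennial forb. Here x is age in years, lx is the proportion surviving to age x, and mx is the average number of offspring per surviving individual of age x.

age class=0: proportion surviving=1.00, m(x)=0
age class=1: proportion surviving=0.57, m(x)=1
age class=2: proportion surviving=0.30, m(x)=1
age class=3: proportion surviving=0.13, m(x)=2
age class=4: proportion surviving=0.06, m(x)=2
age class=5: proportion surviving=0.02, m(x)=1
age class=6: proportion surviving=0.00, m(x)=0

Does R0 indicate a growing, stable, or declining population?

growing

R0 = Σ lx·mx = 0 + 0.57 + 0.3 + 0.26 + 0.12 + 0.02 + 0 = 1.27
R0 > 1, so the population is growing.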